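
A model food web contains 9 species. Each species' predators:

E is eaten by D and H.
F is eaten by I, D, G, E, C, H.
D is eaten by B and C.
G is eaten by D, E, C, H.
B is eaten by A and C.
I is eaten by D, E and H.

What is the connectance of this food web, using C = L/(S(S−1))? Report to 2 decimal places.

C = 0.26

The web has S = 9 species and L = 19 feeding links.
C = L / (S(S−1)) = 19 / 72 = 0.2639 ≈ 0.26.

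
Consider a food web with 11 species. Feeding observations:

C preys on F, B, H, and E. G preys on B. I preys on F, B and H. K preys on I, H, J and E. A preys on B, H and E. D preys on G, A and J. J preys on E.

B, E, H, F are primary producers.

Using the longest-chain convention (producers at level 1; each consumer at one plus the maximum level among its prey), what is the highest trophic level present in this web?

3

Producers (level 1): B, E, H, F.
E → J → K gives K level 3.
No species has a prey at level 3, so no species reaches level 4.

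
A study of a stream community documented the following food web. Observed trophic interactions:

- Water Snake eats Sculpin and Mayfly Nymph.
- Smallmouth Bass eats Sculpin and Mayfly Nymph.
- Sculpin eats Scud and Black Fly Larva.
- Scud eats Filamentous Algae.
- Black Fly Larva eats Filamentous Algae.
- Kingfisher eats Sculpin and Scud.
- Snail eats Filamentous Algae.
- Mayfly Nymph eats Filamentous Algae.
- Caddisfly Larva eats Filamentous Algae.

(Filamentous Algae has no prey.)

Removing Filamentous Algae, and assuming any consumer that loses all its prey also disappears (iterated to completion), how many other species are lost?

9

Remove Filamentous Algae.
Round 1: Black Fly Larva (all prey gone), Caddisfly Larva (all prey gone), Snail (all prey gone), Scud (all prey gone), Mayfly Nymph (all prey gone) → extinct.
Round 2: Sculpin (all prey gone) → extinct.
Round 3: Smallmouth Bass (all prey gone), Kingfisher (all prey gone), Water Snake (all prey gone) → extinct.
No further losses. Total secondary extinctions: 9.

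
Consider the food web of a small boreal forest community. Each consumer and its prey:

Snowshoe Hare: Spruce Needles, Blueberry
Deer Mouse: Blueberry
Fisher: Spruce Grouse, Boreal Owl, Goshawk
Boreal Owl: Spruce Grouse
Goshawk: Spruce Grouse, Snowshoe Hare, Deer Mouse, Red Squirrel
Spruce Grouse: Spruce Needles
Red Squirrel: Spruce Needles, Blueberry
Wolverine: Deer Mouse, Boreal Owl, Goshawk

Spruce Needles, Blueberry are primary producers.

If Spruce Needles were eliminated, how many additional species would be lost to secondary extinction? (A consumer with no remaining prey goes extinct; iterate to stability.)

2

Remove Spruce Needles.
Round 1: Spruce Grouse (all prey gone) → extinct.
Round 2: Boreal Owl (all prey gone) → extinct.
No further losses. Total secondary extinctions: 2.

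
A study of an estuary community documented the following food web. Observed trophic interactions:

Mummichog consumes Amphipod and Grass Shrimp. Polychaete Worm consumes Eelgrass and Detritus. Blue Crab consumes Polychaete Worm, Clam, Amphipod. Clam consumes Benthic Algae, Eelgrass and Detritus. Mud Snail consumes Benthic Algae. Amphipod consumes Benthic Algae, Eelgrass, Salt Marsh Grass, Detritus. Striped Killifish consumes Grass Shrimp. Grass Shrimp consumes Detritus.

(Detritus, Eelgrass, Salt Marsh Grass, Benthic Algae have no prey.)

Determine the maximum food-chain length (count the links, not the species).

One longest chain: Detritus → Polychaete Worm → Blue Crab.
It has 3 species and 2 links.

2 links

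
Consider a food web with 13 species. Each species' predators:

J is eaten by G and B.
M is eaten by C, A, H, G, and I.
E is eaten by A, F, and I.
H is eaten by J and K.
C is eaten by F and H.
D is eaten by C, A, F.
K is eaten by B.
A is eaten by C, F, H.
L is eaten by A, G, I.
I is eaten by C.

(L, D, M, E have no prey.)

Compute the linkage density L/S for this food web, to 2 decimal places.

L/S = 1.92

There are L = 25 links among S = 13 species.
L/S = 25/13 = 1.9231 ≈ 1.92.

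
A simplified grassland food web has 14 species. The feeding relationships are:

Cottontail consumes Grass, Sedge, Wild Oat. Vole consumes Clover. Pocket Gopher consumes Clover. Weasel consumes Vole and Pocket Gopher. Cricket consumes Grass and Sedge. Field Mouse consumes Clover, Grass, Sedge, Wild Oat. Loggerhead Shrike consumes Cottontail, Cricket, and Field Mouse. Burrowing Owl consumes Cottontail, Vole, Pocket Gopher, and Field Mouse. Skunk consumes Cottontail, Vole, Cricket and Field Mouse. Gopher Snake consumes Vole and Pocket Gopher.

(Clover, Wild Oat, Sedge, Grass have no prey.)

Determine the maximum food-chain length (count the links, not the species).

One longest chain: Clover → Vole → Weasel.
It has 3 species and 2 links.

2 links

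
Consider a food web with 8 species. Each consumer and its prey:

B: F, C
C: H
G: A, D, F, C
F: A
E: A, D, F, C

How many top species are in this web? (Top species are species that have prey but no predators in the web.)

3

Top species (has prey, but nothing eats it): B, E, G.
Count: 3.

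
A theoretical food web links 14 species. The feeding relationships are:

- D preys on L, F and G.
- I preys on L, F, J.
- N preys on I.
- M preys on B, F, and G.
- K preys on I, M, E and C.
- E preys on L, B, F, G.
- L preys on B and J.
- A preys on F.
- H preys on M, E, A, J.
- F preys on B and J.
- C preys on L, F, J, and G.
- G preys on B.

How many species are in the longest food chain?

4 species

One longest chain: B → F → I → N.
It has 4 species and 3 links.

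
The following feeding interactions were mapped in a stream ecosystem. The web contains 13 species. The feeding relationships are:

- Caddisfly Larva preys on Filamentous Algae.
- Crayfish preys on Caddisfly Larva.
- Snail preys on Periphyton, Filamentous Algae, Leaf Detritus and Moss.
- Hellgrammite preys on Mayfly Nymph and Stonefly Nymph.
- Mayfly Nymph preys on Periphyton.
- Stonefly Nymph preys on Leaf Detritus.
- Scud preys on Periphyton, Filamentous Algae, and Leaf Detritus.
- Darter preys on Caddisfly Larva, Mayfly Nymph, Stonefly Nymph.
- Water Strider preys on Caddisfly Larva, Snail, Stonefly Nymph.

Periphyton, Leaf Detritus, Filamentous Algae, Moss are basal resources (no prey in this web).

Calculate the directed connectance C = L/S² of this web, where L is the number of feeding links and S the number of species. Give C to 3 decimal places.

The web has S = 13 species and L = 19 feeding links.
C = L / S² = 19 / 169 = 0.1124 ≈ 0.112.

C = 0.112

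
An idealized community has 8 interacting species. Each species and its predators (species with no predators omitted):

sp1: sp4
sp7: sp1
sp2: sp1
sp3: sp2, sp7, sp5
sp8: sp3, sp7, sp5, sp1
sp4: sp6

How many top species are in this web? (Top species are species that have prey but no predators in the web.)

2

Top species (has prey, but nothing eats it): sp5, sp6.
Count: 2.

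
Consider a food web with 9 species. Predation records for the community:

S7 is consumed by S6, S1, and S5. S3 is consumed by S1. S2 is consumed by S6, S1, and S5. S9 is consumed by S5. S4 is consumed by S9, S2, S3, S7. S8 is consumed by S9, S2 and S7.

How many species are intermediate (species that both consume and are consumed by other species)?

Intermediate species (has both prey and predators): S9, S7, S3, S2.
Count: 4.

4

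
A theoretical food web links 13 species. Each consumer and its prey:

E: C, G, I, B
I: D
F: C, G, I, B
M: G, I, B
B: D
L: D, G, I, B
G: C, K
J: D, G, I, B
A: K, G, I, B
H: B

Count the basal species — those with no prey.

Basal species (no prey listed): C, D, K.
Count: 3.

3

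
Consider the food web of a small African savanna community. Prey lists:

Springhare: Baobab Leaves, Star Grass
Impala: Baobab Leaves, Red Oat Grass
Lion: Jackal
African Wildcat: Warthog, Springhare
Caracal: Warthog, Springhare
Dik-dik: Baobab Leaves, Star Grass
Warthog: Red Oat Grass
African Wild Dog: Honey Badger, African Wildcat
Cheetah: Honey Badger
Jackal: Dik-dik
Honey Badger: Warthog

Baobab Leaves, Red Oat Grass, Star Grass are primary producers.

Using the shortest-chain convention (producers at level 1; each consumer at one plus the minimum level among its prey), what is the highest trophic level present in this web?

4

Producers (level 1): Baobab Leaves, Red Oat Grass, Star Grass.
Following each consumer down to its lowest-level prey: Baobab Leaves → Dik-dik → Jackal → Lion (levels 1 through 4).
All prey of Lion (Jackal 3) are at level 3 or above, so Lion is at level 1 + 3 = 4.
Every consumer has at least one prey at level 3 or below, so none exceeds level 4.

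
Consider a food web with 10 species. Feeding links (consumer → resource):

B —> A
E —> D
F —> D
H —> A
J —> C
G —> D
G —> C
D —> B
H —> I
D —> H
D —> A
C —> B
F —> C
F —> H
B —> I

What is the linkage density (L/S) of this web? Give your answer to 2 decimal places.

There are L = 15 links among S = 10 species.
L/S = 15/10 = 1.5000 ≈ 1.50.

L/S = 1.50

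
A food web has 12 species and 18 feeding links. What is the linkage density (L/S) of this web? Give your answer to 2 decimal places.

L/S = 1.50

There are L = 18 links among S = 12 species.
L/S = 18/12 = 1.5000 ≈ 1.50.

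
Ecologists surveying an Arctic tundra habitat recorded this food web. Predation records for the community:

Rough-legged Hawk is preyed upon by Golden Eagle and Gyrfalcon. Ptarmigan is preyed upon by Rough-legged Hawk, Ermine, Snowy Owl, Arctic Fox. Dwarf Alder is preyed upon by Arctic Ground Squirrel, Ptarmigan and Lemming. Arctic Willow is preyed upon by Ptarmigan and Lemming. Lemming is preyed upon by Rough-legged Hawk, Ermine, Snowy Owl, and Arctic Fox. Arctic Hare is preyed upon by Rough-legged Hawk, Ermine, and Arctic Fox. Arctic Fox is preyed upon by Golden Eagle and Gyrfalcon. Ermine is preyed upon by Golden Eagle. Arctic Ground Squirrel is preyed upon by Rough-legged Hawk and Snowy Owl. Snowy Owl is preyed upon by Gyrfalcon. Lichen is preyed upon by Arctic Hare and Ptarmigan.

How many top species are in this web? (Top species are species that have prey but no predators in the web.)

Top species (has prey, but nothing eats it): Golden Eagle, Gyrfalcon.
Count: 2.

2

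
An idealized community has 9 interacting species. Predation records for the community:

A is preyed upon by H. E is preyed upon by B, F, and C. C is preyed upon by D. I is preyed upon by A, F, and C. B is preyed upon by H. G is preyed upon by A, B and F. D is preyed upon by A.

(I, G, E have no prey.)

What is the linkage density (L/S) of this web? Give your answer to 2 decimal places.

L/S = 1.44

There are L = 13 links among S = 9 species.
L/S = 13/9 = 1.4444 ≈ 1.44.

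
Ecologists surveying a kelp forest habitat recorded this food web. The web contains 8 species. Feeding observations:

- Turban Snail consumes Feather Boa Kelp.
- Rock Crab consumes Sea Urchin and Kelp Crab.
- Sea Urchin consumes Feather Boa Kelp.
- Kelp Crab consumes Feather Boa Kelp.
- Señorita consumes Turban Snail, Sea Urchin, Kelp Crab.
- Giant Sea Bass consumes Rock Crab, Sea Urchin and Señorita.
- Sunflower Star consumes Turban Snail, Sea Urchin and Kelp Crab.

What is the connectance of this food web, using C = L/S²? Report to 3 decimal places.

The web has S = 8 species and L = 14 feeding links.
C = L / S² = 14 / 64 = 0.2188 ≈ 0.219.

C = 0.219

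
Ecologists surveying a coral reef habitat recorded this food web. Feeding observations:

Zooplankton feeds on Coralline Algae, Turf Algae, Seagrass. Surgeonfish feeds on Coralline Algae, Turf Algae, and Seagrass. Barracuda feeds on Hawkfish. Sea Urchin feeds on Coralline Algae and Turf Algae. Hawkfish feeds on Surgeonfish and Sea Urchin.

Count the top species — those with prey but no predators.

Top species (has prey, but nothing eats it): Zooplankton, Barracuda.
Count: 2.

2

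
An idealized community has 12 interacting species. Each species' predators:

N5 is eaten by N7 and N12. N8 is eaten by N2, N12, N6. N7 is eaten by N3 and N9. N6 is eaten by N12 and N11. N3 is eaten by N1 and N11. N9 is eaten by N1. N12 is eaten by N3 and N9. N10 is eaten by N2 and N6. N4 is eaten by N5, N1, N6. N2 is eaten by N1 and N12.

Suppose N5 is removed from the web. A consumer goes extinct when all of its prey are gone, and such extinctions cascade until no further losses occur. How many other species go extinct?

1

Remove N5.
Round 1: N7 (all prey gone) → extinct.
No further losses. Total secondary extinctions: 1.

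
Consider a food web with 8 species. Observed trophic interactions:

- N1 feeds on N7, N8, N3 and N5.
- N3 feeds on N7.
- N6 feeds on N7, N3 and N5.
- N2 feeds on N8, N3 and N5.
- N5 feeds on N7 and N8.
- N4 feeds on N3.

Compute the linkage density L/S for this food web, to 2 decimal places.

L/S = 1.75

There are L = 14 links among S = 8 species.
L/S = 14/8 = 1.7500 ≈ 1.75.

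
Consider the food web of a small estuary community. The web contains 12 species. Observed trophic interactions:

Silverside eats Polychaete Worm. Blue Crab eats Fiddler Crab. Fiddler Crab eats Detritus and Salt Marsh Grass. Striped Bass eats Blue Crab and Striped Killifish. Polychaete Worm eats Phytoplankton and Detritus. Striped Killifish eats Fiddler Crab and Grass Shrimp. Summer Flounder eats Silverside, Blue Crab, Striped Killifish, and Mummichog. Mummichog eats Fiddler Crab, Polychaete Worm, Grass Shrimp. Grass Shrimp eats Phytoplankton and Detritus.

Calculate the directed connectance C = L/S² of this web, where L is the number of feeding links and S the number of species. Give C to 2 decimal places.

The web has S = 12 species and L = 19 feeding links.
C = L / S² = 19 / 144 = 0.1319 ≈ 0.13.

C = 0.13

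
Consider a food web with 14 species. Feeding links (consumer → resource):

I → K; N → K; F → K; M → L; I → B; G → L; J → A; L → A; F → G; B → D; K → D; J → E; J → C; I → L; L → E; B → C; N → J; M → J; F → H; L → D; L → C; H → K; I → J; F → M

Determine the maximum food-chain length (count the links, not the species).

3 links

One longest chain: C → J → M → F.
It has 4 species and 3 links.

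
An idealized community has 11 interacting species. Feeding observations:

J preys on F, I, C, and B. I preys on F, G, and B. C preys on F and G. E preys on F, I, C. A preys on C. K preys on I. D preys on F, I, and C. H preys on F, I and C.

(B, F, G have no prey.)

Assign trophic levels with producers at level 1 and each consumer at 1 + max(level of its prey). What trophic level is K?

Trophic level 3

B is a producer → level 1.
I eats B (level 1); other prey at levels: F 1, G 1 → level 2.
K eats I → level 3.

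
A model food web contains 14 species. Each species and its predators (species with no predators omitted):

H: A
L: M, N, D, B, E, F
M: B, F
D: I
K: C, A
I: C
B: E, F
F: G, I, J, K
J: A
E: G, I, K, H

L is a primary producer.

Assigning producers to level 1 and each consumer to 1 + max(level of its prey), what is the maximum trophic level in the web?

6

Producers (level 1): L.
L → M → B → F → J → A gives A level 6.
No species has a prey at level 6, so no species reaches level 7.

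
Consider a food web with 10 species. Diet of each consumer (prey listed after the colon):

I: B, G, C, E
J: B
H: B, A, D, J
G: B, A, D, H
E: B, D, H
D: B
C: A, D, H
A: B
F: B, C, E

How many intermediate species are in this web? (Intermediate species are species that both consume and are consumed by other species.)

7

Intermediate species (has both prey and predators): A, D, J, H, G, C, E.
Count: 7.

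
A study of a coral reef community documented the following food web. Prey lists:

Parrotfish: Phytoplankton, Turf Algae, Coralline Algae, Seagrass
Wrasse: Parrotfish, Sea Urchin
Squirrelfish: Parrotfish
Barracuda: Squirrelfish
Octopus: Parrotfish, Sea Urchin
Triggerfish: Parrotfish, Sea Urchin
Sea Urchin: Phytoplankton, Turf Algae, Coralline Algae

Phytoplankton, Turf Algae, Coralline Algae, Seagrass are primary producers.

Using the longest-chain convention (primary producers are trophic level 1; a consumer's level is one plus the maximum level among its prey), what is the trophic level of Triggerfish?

Trophic level 3

Phytoplankton is a producer → level 1.
Parrotfish eats Phytoplankton (level 1); other prey at levels: Turf Algae 1, Coralline Algae 1, Seagrass 1 → level 2.
Triggerfish eats Parrotfish (level 2); other prey at levels: Sea Urchin 2 → level 3.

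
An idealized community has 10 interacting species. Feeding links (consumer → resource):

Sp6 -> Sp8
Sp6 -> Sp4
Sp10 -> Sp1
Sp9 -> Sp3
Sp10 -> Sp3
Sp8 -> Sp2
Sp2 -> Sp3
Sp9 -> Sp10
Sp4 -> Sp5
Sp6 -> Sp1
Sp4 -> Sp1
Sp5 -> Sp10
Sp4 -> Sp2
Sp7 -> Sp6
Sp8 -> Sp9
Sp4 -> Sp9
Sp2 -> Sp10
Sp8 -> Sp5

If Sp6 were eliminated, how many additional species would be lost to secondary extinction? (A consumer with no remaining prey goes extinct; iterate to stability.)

Remove Sp6.
Round 1: Sp7 (all prey gone) → extinct.
No further losses. Total secondary extinctions: 1.

1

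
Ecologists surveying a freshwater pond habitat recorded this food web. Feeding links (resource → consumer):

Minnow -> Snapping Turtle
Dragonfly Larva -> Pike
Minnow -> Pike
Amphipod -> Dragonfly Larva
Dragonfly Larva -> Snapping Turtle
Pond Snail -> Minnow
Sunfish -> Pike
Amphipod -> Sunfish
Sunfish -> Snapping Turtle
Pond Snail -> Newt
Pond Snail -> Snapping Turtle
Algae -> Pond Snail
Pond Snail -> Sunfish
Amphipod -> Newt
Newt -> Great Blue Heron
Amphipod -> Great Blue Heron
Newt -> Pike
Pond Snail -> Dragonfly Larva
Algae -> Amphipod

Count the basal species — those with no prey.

1

Basal species (no prey listed): Algae.
Count: 1.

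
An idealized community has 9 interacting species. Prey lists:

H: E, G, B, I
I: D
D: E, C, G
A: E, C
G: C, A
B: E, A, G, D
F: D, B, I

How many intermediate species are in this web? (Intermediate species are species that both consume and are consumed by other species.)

5

Intermediate species (has both prey and predators): A, G, D, B, I.
Count: 5.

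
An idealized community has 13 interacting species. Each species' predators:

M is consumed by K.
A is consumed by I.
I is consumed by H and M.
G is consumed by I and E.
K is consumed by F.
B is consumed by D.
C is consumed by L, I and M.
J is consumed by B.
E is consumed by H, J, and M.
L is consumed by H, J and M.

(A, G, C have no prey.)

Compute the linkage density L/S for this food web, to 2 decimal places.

There are L = 18 links among S = 13 species.
L/S = 18/13 = 1.3846 ≈ 1.38.

L/S = 1.38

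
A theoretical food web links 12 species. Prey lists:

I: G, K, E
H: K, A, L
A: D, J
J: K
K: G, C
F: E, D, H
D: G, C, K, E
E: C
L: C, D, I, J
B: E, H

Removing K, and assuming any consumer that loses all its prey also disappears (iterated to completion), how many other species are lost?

Remove K.
Round 1: J (all prey gone) → extinct.
No further losses. Total secondary extinctions: 1.

1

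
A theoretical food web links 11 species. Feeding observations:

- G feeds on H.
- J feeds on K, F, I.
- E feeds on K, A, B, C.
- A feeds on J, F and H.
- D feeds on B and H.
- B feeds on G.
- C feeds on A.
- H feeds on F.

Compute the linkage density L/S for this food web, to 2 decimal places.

There are L = 16 links among S = 11 species.
L/S = 16/11 = 1.4545 ≈ 1.45.

L/S = 1.45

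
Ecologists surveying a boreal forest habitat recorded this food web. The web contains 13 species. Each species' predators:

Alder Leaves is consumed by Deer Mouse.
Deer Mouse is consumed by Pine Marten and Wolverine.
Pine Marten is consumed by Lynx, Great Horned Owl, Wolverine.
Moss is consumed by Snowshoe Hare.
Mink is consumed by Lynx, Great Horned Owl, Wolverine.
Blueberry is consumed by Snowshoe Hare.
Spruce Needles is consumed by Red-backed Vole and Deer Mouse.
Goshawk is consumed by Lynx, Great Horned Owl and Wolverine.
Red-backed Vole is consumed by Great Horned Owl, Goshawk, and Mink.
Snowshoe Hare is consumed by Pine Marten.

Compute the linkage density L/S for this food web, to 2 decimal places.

There are L = 20 links among S = 13 species.
L/S = 20/13 = 1.5385 ≈ 1.54.

L/S = 1.54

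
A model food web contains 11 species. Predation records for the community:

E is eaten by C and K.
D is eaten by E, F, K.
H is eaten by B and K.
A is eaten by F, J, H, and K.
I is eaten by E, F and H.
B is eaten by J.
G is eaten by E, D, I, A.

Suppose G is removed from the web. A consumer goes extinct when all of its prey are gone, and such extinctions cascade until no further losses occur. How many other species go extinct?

10

Remove G.
Round 1: I (all prey gone), A (all prey gone), D (all prey gone) → extinct.
Round 2: F (all prey gone), H (all prey gone), E (all prey gone) → extinct.
Round 3: C (all prey gone), K (all prey gone), B (all prey gone) → extinct.
Round 4: J (all prey gone) → extinct.
No further losses. Total secondary extinctions: 10.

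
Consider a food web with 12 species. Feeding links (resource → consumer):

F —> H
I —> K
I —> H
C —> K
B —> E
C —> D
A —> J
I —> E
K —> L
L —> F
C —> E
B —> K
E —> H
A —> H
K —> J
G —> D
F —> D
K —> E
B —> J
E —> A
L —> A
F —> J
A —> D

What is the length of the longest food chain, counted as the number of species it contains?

5 species

One longest chain: C → K → E → A → D.
It has 5 species and 4 links.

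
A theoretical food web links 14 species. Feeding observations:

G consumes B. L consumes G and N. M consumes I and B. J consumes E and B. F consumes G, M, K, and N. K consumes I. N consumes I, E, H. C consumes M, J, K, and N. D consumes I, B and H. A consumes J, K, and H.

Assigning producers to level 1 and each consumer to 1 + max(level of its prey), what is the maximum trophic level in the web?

3

Producers (level 1): E, I, B, H.
B → G → L gives L level 3.
No species has a prey at level 3, so no species reaches level 4.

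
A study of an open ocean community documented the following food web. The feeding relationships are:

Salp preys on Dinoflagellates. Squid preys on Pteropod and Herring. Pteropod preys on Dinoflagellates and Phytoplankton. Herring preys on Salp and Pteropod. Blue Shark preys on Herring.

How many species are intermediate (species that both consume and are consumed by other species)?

3

Intermediate species (has both prey and predators): Pteropod, Salp, Herring.
Count: 3.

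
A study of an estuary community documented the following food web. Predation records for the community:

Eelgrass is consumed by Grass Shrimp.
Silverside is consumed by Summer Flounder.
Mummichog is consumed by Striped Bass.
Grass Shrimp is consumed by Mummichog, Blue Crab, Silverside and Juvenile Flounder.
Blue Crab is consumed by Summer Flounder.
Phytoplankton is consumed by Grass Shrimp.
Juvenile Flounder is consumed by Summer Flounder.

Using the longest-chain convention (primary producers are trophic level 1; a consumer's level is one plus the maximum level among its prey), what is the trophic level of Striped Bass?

Trophic level 4

Eelgrass is a producer → level 1.
Grass Shrimp eats Eelgrass (level 1); other prey at levels: Phytoplankton 1 → level 2.
Mummichog eats Grass Shrimp → level 3.
Striped Bass eats Mummichog → level 4.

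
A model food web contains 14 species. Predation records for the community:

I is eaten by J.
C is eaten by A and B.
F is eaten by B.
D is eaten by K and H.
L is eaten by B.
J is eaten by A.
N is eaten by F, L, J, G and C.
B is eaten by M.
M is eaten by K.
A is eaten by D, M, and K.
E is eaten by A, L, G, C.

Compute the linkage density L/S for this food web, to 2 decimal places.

L/S = 1.57

There are L = 22 links among S = 14 species.
L/S = 22/14 = 1.5714 ≈ 1.57.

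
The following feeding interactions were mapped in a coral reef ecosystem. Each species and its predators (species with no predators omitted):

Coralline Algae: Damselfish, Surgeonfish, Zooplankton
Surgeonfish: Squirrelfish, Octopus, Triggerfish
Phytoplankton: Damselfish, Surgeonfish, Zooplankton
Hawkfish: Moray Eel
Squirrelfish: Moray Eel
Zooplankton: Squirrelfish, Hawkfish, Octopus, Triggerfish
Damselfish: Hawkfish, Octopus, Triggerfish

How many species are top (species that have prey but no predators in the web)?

3

Top species (has prey, but nothing eats it): Octopus, Triggerfish, Moray Eel.
Count: 3.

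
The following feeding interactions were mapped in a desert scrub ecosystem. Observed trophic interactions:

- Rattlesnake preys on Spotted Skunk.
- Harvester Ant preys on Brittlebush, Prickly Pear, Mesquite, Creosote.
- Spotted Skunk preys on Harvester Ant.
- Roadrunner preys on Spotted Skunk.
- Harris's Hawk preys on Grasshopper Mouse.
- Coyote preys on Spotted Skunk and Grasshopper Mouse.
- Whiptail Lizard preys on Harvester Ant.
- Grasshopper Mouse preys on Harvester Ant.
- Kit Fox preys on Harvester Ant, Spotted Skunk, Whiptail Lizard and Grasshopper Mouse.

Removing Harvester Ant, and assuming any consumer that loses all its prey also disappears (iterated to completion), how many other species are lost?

8

Remove Harvester Ant.
Round 1: Spotted Skunk (all prey gone), Whiptail Lizard (all prey gone), Grasshopper Mouse (all prey gone) → extinct.
Round 2: Harris's Hawk (all prey gone), Roadrunner (all prey gone), Coyote (all prey gone), Rattlesnake (all prey gone), Kit Fox (all prey gone) → extinct.
No further losses. Total secondary extinctions: 8.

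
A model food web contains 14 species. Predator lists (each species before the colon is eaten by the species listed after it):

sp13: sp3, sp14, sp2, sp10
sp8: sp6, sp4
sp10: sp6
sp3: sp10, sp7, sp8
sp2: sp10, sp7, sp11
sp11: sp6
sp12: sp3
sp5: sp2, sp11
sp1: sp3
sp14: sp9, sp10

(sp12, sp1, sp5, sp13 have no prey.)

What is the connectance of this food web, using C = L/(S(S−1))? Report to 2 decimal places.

C = 0.11

The web has S = 14 species and L = 20 feeding links.
C = L / (S(S−1)) = 20 / 182 = 0.1099 ≈ 0.11.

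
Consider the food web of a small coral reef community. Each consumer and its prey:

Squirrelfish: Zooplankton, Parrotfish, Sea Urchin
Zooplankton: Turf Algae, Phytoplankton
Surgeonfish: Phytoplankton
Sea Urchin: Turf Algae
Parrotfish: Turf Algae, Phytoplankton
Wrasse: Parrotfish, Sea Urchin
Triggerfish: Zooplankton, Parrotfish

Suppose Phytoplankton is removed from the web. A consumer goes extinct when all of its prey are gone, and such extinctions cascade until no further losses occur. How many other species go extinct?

Remove Phytoplankton.
Round 1: Surgeonfish (all prey gone) → extinct.
No further losses. Total secondary extinctions: 1.

1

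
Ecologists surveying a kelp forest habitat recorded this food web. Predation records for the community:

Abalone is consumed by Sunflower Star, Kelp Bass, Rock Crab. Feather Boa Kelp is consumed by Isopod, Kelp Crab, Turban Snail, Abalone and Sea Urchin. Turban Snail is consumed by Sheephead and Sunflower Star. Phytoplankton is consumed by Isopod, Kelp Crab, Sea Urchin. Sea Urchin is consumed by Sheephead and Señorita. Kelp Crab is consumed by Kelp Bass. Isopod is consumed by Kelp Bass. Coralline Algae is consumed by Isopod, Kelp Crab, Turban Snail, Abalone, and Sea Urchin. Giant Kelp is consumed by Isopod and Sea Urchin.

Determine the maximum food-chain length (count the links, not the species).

2 links

One longest chain: Coralline Algae → Abalone → Kelp Bass.
It has 3 species and 2 links.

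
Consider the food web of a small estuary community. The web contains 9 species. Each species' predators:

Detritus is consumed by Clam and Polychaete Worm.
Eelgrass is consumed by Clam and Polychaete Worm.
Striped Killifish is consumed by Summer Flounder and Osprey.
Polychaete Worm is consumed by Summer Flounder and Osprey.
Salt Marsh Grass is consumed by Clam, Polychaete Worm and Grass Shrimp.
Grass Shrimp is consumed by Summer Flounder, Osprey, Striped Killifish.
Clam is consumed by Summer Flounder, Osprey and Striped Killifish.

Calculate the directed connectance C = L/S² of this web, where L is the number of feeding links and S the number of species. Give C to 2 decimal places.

C = 0.21

The web has S = 9 species and L = 17 feeding links.
C = L / S² = 17 / 81 = 0.2099 ≈ 0.21.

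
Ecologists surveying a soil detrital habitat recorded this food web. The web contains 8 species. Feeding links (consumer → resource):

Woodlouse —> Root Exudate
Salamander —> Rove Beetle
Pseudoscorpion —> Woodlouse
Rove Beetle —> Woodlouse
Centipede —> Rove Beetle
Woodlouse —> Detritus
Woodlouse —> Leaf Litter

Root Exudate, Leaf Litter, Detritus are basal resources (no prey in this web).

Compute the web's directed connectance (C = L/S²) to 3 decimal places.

The web has S = 8 species and L = 7 feeding links.
C = L / S² = 7 / 64 = 0.1094 ≈ 0.109.

C = 0.109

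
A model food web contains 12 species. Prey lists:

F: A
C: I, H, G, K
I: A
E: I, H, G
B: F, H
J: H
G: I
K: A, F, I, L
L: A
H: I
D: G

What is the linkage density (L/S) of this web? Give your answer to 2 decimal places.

There are L = 20 links among S = 12 species.
L/S = 20/12 = 1.6667 ≈ 1.67.

L/S = 1.67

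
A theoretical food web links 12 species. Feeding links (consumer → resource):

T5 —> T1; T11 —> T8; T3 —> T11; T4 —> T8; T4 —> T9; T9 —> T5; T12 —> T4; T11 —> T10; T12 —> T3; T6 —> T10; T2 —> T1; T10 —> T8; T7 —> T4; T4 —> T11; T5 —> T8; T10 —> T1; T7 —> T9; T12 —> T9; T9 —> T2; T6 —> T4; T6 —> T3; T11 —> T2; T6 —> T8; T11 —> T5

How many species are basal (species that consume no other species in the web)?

2

Basal species (no prey listed): T1, T8.
Count: 2.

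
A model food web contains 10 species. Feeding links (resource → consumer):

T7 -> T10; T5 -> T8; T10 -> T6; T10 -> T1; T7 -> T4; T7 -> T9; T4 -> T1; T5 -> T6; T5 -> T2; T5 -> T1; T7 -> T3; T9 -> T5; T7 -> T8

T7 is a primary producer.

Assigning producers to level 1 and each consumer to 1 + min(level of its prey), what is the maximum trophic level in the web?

4

Producers (level 1): T7.
Following each consumer down to its lowest-level prey: T7 → T9 → T5 → T2 (levels 1 through 4).
All prey of T2 (T5 3) are at level 3 or above, so T2 is at level 1 + 3 = 4.
Every consumer has at least one prey at level 3 or below, so none exceeds level 4.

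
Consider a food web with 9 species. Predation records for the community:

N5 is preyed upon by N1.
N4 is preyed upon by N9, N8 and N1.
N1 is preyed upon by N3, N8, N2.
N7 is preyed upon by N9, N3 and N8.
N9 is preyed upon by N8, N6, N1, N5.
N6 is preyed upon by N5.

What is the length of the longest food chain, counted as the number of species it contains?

One longest chain: N4 → N9 → N6 → N5 → N1 → N2.
It has 6 species and 5 links.

6 species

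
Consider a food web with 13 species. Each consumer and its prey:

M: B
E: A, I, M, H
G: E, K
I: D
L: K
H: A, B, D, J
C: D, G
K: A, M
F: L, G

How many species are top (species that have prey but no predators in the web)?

2

Top species (has prey, but nothing eats it): F, C.
Count: 2.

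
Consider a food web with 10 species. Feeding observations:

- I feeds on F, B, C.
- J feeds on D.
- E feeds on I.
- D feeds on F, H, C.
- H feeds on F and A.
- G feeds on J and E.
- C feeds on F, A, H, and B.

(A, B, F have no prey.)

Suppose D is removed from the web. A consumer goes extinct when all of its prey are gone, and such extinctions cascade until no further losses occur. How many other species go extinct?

Remove D.
Round 1: J (all prey gone) → extinct.
No further losses. Total secondary extinctions: 1.

1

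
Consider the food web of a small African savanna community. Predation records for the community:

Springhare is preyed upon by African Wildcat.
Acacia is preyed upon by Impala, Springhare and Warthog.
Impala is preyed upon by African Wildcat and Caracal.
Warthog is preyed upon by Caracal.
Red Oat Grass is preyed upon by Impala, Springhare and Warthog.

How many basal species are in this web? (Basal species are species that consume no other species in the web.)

2

Basal species (no prey listed): Acacia, Red Oat Grass.
Count: 2.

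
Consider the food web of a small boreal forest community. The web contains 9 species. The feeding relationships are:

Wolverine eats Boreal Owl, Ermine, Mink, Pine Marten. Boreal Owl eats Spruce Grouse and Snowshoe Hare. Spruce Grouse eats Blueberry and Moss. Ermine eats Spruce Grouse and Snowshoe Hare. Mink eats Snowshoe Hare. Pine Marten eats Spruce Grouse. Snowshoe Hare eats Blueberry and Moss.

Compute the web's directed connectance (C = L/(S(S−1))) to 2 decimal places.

The web has S = 9 species and L = 14 feeding links.
C = L / (S(S−1)) = 14 / 72 = 0.1944 ≈ 0.19.

C = 0.19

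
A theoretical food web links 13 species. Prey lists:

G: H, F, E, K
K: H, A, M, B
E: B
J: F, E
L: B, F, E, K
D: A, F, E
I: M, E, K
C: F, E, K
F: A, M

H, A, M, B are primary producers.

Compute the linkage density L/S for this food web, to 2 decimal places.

L/S = 2.00

There are L = 26 links among S = 13 species.
L/S = 26/13 = 2.0000 ≈ 2.00.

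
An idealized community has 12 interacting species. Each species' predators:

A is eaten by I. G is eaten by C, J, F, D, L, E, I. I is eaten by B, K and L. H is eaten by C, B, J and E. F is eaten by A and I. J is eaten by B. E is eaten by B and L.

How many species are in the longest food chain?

5 species

One longest chain: G → F → A → I → K.
It has 5 species and 4 links.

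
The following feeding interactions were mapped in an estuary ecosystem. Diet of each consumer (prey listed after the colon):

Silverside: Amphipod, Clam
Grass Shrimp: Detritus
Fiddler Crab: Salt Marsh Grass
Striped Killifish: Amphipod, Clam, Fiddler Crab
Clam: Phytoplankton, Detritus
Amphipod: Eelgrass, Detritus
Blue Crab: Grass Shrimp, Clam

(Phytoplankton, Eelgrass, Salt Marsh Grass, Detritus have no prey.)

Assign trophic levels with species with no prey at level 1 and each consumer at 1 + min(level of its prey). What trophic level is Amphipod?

Eelgrass has no prey (basal) → level 1.
Amphipod eats Eelgrass → level 2.

Trophic level 2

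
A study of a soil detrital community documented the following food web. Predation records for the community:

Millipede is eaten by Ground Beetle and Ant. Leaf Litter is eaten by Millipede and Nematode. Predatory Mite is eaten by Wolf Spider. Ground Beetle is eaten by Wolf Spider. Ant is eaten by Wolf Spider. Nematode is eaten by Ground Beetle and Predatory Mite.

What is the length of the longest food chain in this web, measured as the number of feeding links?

3 links

One longest chain: Leaf Litter → Millipede → Ground Beetle → Wolf Spider.
It has 4 species and 3 links.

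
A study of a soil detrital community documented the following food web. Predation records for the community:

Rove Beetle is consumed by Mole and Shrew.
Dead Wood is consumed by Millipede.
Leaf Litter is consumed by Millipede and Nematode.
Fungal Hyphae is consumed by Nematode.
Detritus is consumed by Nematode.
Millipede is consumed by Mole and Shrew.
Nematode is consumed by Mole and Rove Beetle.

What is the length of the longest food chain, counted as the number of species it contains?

4 species

One longest chain: Fungal Hyphae → Nematode → Rove Beetle → Shrew.
It has 4 species and 3 links.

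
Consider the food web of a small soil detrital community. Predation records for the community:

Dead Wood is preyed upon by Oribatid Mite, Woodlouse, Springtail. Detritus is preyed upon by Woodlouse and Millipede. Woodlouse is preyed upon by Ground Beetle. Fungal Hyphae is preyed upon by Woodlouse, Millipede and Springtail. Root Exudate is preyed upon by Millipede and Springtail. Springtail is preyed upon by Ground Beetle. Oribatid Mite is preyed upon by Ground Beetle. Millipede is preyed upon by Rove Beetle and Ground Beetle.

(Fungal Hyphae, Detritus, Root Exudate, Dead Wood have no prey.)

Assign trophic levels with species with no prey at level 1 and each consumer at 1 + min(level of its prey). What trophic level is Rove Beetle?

Fungal Hyphae has no prey (basal) → level 1.
Millipede eats Fungal Hyphae → level 2.
Rove Beetle eats Millipede → level 3.
No prey of Rove Beetle is below level 2, so 3 is the minimum.

Trophic level 3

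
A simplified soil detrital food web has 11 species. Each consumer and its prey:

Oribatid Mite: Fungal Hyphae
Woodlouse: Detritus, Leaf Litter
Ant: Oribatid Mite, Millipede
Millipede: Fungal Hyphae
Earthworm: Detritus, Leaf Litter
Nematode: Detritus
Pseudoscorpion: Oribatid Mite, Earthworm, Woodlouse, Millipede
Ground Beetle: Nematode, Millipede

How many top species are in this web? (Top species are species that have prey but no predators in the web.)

3

Top species (has prey, but nothing eats it): Pseudoscorpion, Ground Beetle, Ant.
Count: 3.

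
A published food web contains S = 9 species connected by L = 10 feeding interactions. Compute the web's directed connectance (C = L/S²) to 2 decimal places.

C = 0.12

The web has S = 9 species and L = 10 feeding links.
C = L / S² = 10 / 81 = 0.1235 ≈ 0.12.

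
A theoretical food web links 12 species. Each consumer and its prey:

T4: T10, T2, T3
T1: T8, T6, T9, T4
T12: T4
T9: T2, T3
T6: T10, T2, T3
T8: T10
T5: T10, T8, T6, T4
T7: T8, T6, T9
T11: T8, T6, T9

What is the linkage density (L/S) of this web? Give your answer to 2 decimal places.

There are L = 24 links among S = 12 species.
L/S = 24/12 = 2.0000 ≈ 2.00.

L/S = 2.00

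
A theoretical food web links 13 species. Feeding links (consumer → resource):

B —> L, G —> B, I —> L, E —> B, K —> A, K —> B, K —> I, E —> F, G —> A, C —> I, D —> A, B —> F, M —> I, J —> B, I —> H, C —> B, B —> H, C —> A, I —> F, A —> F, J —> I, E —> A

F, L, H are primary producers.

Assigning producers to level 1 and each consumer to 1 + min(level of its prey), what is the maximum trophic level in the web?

3

Producers (level 1): F, L, H.
Following each consumer down to its lowest-level prey: F → A → K (levels 1 through 3).
All prey of K (A 2, I 2, B 2) are at level 2 or above, so K is at level 1 + 2 = 3.
Every consumer has at least one prey at level 2 or below, so none exceeds level 3.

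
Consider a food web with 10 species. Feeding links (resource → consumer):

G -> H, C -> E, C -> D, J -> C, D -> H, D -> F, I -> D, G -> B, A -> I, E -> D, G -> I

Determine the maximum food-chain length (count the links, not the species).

4 links

One longest chain: J → C → E → D → H.
It has 5 species and 4 links.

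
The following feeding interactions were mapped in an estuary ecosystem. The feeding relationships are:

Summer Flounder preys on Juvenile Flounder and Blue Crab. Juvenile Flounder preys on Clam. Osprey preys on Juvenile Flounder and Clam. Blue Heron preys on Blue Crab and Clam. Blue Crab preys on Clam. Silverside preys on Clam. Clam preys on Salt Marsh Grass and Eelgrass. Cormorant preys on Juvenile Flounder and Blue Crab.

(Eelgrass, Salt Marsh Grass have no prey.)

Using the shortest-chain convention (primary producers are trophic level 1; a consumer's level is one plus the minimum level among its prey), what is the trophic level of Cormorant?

Trophic level 4

Eelgrass is a producer → level 1.
Clam eats Eelgrass → level 2.
Juvenile Flounder eats Clam → level 3.
Cormorant eats Juvenile Flounder → level 4.
No prey of Cormorant is below level 3, so 4 is the minimum.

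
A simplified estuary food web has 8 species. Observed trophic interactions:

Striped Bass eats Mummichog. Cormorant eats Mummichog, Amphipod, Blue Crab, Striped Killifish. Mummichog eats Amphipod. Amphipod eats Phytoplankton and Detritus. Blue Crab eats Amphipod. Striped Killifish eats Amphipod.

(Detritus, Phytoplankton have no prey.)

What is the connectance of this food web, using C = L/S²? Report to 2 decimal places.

C = 0.16

The web has S = 8 species and L = 10 feeding links.
C = L / S² = 10 / 64 = 0.1562 ≈ 0.16.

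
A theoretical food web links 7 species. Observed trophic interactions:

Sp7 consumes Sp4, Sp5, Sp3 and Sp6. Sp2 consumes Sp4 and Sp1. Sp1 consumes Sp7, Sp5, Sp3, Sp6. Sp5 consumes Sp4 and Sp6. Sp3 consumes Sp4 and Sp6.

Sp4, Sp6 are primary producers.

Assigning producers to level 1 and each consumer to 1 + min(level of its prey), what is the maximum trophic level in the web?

Producers (level 1): Sp4, Sp6.
Following each consumer down to its lowest-level prey: Sp4 → Sp7 (levels 1 through 2).
All prey of Sp7 (Sp4 1, Sp6 1, Sp5 2, Sp3 2) are at level 1 or above, so Sp7 is at level 1 + 1 = 2.
Every consumer has at least one prey at level 1 or below, so none exceeds level 2.

2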